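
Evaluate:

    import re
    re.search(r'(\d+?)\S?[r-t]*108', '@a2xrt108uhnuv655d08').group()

The match spans [2:9] → '2xrt108'.

'2xrt108'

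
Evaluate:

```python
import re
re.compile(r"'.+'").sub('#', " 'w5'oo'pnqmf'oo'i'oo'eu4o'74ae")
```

' #74ae'

Each match is replaced by '#'.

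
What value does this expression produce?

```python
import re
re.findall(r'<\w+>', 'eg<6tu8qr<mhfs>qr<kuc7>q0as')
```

['<mhfs>', '<kuc7>']

`findall` yields the raw match text (2 of them) because the pattern has no groups.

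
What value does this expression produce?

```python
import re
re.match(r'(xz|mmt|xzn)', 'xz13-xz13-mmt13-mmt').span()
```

`match` is anchored at position 0; if the pattern doesn't fit there, it returns None.
The match spans [0:2] → 'xz'.
Captured: group 1 = 'xz'.

(0, 2)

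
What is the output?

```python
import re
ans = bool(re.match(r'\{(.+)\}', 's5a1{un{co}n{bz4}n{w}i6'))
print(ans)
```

False

With `match`, the pattern is implicitly anchored at the beginning.
Here the pattern fails at index 0, so the call returns None, and `bool(None)` is False.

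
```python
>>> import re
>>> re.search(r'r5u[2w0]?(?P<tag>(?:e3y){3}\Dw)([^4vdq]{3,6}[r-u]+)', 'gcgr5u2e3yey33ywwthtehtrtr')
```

None

Pattern: the literal 'r5u', then optionally one of [2w0]; then the literal 'e3y' repeated 3 times, then a non-digit, then the literal 'w' (captured as 'tag'); then 3 to 6 of any character except [4vdq], then one or more of a character in [r-u] (captured).
Here no position works, so the call returns None.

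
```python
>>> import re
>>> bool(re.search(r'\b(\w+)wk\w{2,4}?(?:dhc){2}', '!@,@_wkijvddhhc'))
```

False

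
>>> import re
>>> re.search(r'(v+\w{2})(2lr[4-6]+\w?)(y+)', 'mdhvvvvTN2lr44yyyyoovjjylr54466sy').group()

'vvvvTN2lr44yyyy'

The match spans [3:18] → 'vvvvTN2lr44yyyy'.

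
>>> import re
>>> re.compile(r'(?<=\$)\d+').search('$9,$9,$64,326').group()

The `(?=…)`/`(?<=…)` assertion just peeks at neighbouring text; it doesn't advance the match position.
`re.search` tries every starting position until one works.
The match spans [1:2] → '9'.

'9'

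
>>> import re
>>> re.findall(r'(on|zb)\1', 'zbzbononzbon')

['zb', 'on']

The backreference `\1` re-matches whatever the first group consumed, character for character.
Scanning left to right: at [0:4] match 'zbzb', group 1 = 'zb'; at [4:8] match 'onon', group 1 = 'on'.
Because there's exactly one group, `findall` drops the full match and keeps group 1 from each hit.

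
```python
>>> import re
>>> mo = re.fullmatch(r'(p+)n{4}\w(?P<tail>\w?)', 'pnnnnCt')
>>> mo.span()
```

For `fullmatch`, every character of the input must be accounted for by the pattern.
The match spans [0:7] → 'pnnnnCt'.

(0, 7)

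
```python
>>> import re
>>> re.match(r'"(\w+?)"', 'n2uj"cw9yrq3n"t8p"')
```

None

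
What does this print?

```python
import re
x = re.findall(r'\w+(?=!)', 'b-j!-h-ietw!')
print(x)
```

['j', 'ietw']

Because the assertion is zero-width, the text it checks is not consumed and won't appear in the result.
Since nothing is captured, `findall` lists the 2 matched substrings directly.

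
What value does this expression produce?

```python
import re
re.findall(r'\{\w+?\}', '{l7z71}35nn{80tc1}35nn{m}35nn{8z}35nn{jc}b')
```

Walking the string: at [0:7] → '{l7z71}'; at [11:18] → '{80tc1}'; at [22:25] → '{m}'; at [29:33] → '{8z}'; at [37:41] → '{jc}'.
`findall` yields the raw match text (5 of them) because the pattern has no groups.

['{l7z71}', '{80tc1}', '{m}', '{8z}', '{jc}']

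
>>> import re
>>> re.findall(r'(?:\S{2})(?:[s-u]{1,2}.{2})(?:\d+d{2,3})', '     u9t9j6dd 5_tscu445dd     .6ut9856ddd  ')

Pattern: exactly 2 of a non-whitespace character (non-capturing group); then 1 to 2 of a character in [s-u], then exactly 2 of any character (non-capturing group); then one or more of a digit, then 2 to 3 of a literal 'd' (non-capturing group).
Matches: at [5:13] → 'u9t9j6dd'; at [14:25] → '5_tscu445dd'; at [30:41] → '.6ut9856ddd'.
`findall` yields the raw match text (3 of them) because the pattern has no groups.

['u9t9j6dd', '5_tscu445dd', '.6ut9856ddd']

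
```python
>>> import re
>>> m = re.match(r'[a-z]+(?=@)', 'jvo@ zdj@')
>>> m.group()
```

With `match`, the pattern is implicitly anchored at the beginning.
The match spans [0:3] → 'jvo'.

'jvo'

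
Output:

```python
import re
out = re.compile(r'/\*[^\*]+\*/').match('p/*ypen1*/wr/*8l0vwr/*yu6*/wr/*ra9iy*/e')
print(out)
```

None

`match` is anchored at position 0; if the pattern doesn't fit there, it returns None.
Here the string doesn't start with a match, so the call returns None.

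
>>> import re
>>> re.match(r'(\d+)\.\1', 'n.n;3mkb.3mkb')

None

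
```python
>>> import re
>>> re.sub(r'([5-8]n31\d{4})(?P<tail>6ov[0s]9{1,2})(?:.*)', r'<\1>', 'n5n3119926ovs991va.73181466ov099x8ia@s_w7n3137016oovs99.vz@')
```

This matches a character in [5-8], then the literal 'n31', then exactly 4 of a digit (captured); then the literal '6ov', then one of [0s], then 1 to 2 of a literal '9' (captured as 'tail'); then zero or more of any character (non-capturing group).
Matches: at [1:59] → '5n3119926ovs991va.73181466ov099x8ia@s_w7n3137016oovs99.vz@'.
Each match is replaced using the text its own group 1 captured.

'n<5n311992>'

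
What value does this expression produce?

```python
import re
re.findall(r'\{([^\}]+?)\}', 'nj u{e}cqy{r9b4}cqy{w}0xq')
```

Scanning left to right: at [4:7] match '{e}', group 1 = 'e'; at [10:16] match '{r9b4}', group 1 = 'r9b4'; at [19:22] match '{w}', group 1 = 'w'.
`findall` collects group 1 from each match (3 total).

['e', 'r9b4', 'w']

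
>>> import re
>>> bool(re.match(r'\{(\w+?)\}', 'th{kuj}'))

`re.match` only tries the pattern at the start of the string.
Here position 0 doesn't satisfy it, so the call returns None, and `bool(None)` is False.

False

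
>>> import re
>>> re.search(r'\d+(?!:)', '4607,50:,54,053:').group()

'4607'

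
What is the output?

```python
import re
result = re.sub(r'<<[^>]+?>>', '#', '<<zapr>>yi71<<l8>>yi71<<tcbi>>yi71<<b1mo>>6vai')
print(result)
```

#yi71#yi71#yi71#6vai

Matches: at [0:8] → '<<zapr>>'; at [12:18] → '<<l8>>'; at [22:30] → '<<tcbi>>'; at [34:42] → '<<b1mo>>'.
`sub` substitutes '#' at each match site.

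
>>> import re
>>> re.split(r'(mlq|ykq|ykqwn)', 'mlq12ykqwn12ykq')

['', 'mlq', '12', 'ykq', 'wn12', 'ykq', '']

Branches in `(...|...)` are attempted left-to-right; the first branch that allows the whole pattern to succeed is taken.
`re.split` interleaves the captured-group text with the surrounding fragments.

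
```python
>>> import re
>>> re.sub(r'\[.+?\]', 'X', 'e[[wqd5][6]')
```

'eXX'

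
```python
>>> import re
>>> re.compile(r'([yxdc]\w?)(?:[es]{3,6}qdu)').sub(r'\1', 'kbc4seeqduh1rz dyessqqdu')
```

The pattern matches one of [yxdc], then optionally a word character (captured); then 3 to 6 of one of [es], then the literal 'qdu' (non-capturing group).
Matches: at [2:10] → 'c4seeqdu'.
`\1` in the replacement pulls in group 1's text for each match.

'kbc4h1rz dyessqqdu'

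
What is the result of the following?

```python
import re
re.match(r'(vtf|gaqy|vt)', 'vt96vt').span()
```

`re.match` only tries the pattern at the start of the string.
The match spans [0:2] → 'vt'.
Captured: group 1 = 'vt'.

(0, 2)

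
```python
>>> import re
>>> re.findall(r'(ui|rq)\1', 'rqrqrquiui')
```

After group 1 captures some text, `\1` only succeeds where that same text appears again.
Matches: at [0:4] match 'rqrq', group 1 = 'rq'; at [6:10] match 'uiui', group 1 = 'ui'.
With a single group, `findall` returns only what that group captured — 2 items.

['rq', 'ui']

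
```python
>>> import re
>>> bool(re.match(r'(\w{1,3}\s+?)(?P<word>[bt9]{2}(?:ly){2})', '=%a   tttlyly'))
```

False

`match` is anchored at position 0; if the pattern doesn't fit there, it returns None.
Here the pattern fails at index 0, so the call returns None, and `bool(None)` is False.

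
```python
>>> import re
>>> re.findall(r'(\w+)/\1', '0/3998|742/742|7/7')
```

The backreference `\1` re-matches whatever the first group consumed, character for character.
With a single group, `findall` returns only what that group captured — 2 items.

['742', '7']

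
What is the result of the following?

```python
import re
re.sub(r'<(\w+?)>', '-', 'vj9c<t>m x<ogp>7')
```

'vj9c-m x-7'

Matches: at [4:7] → '<t>'; at [10:15] → '<ogp>'.
`sub` substitutes '-' at each match site.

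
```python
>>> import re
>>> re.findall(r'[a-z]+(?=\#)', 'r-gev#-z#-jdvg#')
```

['gev', 'z', 'jdvg']

Lookahead/lookbehind check context without consuming it, so the matched span excludes the asserted characters.
No capturing groups, so `findall` returns the 3 full match strings.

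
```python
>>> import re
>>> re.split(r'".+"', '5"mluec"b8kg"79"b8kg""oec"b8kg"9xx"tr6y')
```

Matches to split on: at [1:35] → '"mluec"b8kg"79"b8kg""oec"b8kg"9xx"'.
`split` removes every match and returns the 2 fragments in between.

['5', 'tr6y']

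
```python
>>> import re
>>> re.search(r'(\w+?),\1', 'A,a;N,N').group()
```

'N,N'

`\1` has to match the exact text group 1 already captured.
`search` walks the string left to right and returns the first match it finds.
The match spans [4:7] → 'N,N'.
Captured: group 1 = 'N'.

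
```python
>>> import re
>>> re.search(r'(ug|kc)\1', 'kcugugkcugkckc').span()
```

(2, 6)

A backreference is literal: `\1` must see the identical characters the first group matched.
The match spans [2:6] → 'ugug'.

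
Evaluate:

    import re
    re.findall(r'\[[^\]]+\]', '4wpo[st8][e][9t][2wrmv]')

['[st8]', '[e]', '[9t]', '[2wrmv]']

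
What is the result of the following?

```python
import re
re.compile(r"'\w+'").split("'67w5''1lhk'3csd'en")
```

Matches to split on: at [0:6] → "'67w5'"; at [6:12] → "'1lhk'".
Splitting on the pattern gives 3 pieces.

['', '', "3csd'en"]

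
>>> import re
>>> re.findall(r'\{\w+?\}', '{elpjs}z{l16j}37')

['{elpjs}', '{l16j}']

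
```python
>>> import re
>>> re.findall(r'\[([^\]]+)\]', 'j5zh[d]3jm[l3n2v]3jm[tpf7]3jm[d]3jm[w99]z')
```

Matches: at [4:7] match '[d]', group 1 = 'd'; at [10:17] match '[l3n2v]', group 1 = 'l3n2v'; at [20:26] match '[tpf7]', group 1 = 'tpf7'; at [29:32] match '[d]', group 1 = 'd'; at [35:40] match '[w99]', group 1 = 'w99'.
One capturing group, so `findall` returns just the captured substring from each match — 5 in all.

['d', 'l3n2v', 'tpf7', 'd', 'w99']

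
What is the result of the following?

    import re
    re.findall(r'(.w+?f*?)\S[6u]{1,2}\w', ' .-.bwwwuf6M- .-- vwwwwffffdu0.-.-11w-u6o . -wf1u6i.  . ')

Pattern: any character, then one or more of a literal 'w' (lazy), then zero or more of the literal 'f' (lazy) (captured); then a non-whitespace character, then 1 to 2 of one of [6u], then a word character.
Walking the string: at [4:10] match 'bwwwuf', group 1 = 'bww'; at [18:30] match 'vwwwwffffdu0', group 1 = 'vwwwwffff'; at [35:41] match '1w-u6o', group 1 = '1w'; at [44:51] match '-wf1u6i', group 1 = '-wf'.
Because there's exactly one group, `findall` drops the full match and keeps group 1 from each hit.

['bww', 'vwwwwffff', '1w', '-wf']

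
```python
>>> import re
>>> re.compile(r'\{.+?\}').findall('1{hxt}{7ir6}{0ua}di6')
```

With the lazy modifier that quantifier settles for the fewest repetitions that let the rest of the pattern succeed (the atoms after it are unaffected and can still be greedy).
`findall` yields the raw match text (3 of them) because the pattern has no groups.

['{hxt}', '{7ir6}', '{0ua}']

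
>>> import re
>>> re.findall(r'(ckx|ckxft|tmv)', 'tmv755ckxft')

['tmv', 'ckx']

Branches in `(...|...)` are attempted left-to-right; the first branch that allows the whole pattern to succeed is taken.
Matches: at [0:3] match 'tmv', group 1 = 'tmv'; at [6:9] match 'ckx', group 1 = 'ckx'.
With a single group, `findall` returns only what that group captured — 2 items.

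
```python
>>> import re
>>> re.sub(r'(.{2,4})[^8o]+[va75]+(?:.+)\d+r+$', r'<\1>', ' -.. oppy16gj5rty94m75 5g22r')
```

' -<.. o>'

Pattern: 2 to 4 of any character (captured); then one or more of any character except [8o], then one or more of one of [va75]; then one or more of any character (non-capturing group); then one or more of a digit; then one or more of a literal 'r'; then anchored at the end.
Matches: at [2:28] → '.. oppy16gj5rty94m75 5g22r'.
The replacement refers to a captured group, so each match is rewritten using its own captured text.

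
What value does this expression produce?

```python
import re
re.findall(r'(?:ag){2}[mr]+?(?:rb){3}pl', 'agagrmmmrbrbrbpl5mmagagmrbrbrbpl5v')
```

['agagrmmmrbrbrbpl', 'agagmrbrbrbpl']

This matches the literal 'ag' repeated 2 times, then one or more of one of [mr] (lazy); then the literal 'rb' repeated 3 times, then the literal 'pl'.
Walking the string: at [0:16] → 'agagrmmmrbrbrbpl'; at [19:32] → 'agagmrbrbrbpl'.
Since nothing is captured, `findall` lists the 2 matched substrings directly.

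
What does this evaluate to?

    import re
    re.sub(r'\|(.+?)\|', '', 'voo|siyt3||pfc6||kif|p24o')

'voop24o'

Matches: at [3:10] → '|siyt3|'; at [10:16] → '|pfc6|'; at [16:21] → '|kif|'.
`sub` substitutes '' at each match site.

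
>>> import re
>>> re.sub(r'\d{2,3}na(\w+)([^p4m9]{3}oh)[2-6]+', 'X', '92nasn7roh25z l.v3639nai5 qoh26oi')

'Xz l.v3Xoi'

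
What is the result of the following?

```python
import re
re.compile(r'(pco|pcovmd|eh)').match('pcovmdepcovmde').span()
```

(0, 3)

Branches in `(...|...)` are attempted left-to-right; the first branch that allows the whole pattern to succeed is taken.
With `match`, the pattern is implicitly anchored at the beginning.
The match spans [0:3] → 'pco'.
Captured: group 1 = 'pco'.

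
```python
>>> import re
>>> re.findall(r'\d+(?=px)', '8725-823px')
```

['823']

The positive lookaround only admits positions where the adjacent text matches; those characters stay outside the span.
With no groups in the pattern, `findall` gives back each whole match — 1 here.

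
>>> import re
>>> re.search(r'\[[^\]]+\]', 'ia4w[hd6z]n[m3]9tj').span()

(4, 10)

The match spans [4:10] → '[hd6z]'.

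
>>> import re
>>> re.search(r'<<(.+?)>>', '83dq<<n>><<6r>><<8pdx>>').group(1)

'n'

A `+?`/`*?`/`{m,n}?` starts at its minimum and grows only as far as needed for what follows to match.
`re.search` tries every starting position until one works.
The match spans [4:9] → '<<n>>'.
Captured: group 1 = 'n'.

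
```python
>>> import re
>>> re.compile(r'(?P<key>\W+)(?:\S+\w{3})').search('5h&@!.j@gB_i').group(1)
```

The match spans [2:12] → '&@!.j@gB_i'.
Captured: group 1 = '&@!.'.

'&@!.'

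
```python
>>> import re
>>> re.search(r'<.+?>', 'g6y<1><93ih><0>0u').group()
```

'<1>'

`re.search` scans for the first position where the pattern succeeds.
The match spans [3:6] → '<1>'.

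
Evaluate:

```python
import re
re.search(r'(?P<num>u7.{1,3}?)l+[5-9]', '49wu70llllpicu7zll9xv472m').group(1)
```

'u7z'

The match spans [13:19] → 'u7zll9'.
Captured: group 1 = 'u7z'.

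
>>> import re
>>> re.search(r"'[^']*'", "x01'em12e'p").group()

"'em12e'"

The match spans [3:10] → "'em12e'".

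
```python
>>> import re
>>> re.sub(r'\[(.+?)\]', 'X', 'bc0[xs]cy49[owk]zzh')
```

'bc0Xcy49Xzzh'

With the lazy modifier that quantifier settles for the fewest repetitions that let the rest of the pattern succeed (the atoms after it are unaffected and can still be greedy).
`sub` substitutes 'X' at each match site.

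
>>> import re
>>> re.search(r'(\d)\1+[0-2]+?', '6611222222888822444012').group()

'661'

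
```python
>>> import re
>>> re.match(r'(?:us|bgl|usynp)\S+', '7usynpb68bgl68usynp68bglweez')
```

`match` is anchored at position 0; if the pattern doesn't fit there, it returns None.
Here position 0 doesn't satisfy it, so the call returns None.

None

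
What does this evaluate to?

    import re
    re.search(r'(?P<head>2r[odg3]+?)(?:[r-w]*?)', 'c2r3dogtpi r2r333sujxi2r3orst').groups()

('2r3',)

Pattern: the literal '2r', then one or more of one of [odg3] (lazy) (captured as 'head'); then zero or more of a character in [r-w] (lazy) (non-capturing group).
A `+?`/`*?`/`{m,n}?` starts at its minimum and grows only as far as needed for what follows to match.
`search` walks the string left to right and returns the first match it finds.
The match spans [1:4] → '2r3'.
Captured: group 1 = '2r3'.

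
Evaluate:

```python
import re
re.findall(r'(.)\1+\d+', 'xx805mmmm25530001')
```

['x', 'm']

The backreference `\1` re-matches whatever the first group consumed, character for character.
`findall` collects group 1 from each match (2 total).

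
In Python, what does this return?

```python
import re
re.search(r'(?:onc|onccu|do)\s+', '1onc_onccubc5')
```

None

Unlike `match`, `search` isn't anchored — it looks for the pattern anywhere in the string.
Here nothing in the string fits, so the call returns None.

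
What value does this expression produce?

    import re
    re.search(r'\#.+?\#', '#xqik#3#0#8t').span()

(0, 6)

Lazy quantifiers expand one character at a time until the remainder of the pattern can match.
Unlike `match`, `search` isn't anchored — it looks for the pattern anywhere in the string.
The match spans [0:6] → '#xqik#'.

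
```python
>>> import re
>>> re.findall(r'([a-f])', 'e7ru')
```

The pattern matches a character in [a-f] (captured).
With a single group, `findall` returns only what that group captured — 1 item.

['e']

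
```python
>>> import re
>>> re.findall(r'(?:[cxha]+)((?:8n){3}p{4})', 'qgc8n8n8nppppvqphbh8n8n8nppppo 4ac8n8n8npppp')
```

['8n8n8npppp', '8n8n8npppp', '8n8n8npppp']

Because there's exactly one group, `findall` drops the full match and keeps group 1 from each hit.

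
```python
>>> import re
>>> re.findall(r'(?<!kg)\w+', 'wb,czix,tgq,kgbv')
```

['wb', 'czix', 'tgq', 'kgbv']

The negative lookaround is zero-width — it rules out positions where the adjacent text would match, without consuming anything.
Since nothing is captured, `findall` lists the 4 matched substrings directly.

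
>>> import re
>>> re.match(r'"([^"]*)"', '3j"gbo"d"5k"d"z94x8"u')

`re.match` won't scan ahead — the pattern has to work from the very first character.
Here the pattern fails at index 0, so the call returns None.

None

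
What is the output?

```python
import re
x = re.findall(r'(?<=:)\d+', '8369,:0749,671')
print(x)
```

Lookahead/lookbehind check context without consuming it, so the matched span excludes the asserted characters.
No capturing groups, so `findall` returns the 1 full match string.

['0749']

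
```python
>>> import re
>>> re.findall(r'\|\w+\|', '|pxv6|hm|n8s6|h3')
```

Since nothing is captured, `findall` lists the 2 matched substrings directly.

['|pxv6|', '|n8s6|']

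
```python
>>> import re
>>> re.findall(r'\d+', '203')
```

Pattern: one or more of a digit.
Walking the string: at [0:3] → '203'.
With no groups in the pattern, `findall` gives back each whole match — 1 here.

['203']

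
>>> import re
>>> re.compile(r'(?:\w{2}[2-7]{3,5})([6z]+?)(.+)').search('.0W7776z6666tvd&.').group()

'0W7776z6666tvd&.'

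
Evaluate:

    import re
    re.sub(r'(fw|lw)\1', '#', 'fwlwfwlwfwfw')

'fwlwfwlw#'

The backreference `\1` re-matches whatever the first group consumed, character for character.
Matches: at [8:12] → 'fwfw'.
Every occurrence is swapped for '#'.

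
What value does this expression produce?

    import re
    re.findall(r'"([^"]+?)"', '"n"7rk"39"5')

Scanning left to right: at [0:3] match '"n"', group 1 = 'n'; at [6:10] match '"39"', group 1 = '39'.
`findall` collects group 1 from each match (2 total).

['n', '39']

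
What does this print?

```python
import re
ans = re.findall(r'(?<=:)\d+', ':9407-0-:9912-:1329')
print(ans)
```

['9407', '9912', '1329']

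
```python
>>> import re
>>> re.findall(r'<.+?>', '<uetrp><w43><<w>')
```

With the lazy modifier that quantifier settles for the fewest repetitions that let the rest of the pattern succeed (the atoms after it are unaffected and can still be greedy).
Walking the string: at [0:7] → '<uetrp>'; at [7:12] → '<w43>'; at [12:16] → '<<w>'.
No capturing groups, so `findall` returns the 3 full match strings.

['<uetrp>', '<w43>', '<<w>']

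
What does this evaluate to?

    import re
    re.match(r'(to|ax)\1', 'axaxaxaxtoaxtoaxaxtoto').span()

`re.match` won't scan ahead — the pattern has to work from the very first character.
The match spans [0:4] → 'axax'.

(0, 4)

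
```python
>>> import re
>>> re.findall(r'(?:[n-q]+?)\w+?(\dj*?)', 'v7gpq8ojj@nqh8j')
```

A non-greedy quantifier consumes as few characters as it can — just enough that the remainder of the pattern still matches from where it stops; whatever follows it matches normally.
One capturing group, so `findall` returns just the captured substring from each match — 2 in all.

['8', '8']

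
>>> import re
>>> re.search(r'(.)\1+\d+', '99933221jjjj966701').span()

(0, 8)

After group 1 captures some text, `\1` only succeeds where that same text appears again.
`re.search` tries every starting position until one works.
The match spans [0:8] → '99933221'.
Captured: group 1 = '9'.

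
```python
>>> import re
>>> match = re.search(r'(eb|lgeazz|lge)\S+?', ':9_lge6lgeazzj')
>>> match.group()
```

'lge6'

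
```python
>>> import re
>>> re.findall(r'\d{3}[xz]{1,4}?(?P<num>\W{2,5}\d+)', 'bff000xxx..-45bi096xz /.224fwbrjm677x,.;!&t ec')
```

This matches exactly 3 of a digit; then 1 to 4 of one of [xz] (lazy); then 2 to 5 of a non-word character, then one or more of a digit (captured as 'num').
Because there's exactly one group, `findall` drops the full match and keeps group 1 from each hit.

['..-45', ' /.224']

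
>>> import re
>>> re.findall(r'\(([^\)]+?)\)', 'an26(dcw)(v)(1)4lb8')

['dcw', 'v', '1']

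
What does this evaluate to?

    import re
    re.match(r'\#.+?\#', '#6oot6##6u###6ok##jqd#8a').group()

'#6oot6#'

`re.match` only tries the pattern at the start of the string.
The match spans [0:7] → '#6oot6#'.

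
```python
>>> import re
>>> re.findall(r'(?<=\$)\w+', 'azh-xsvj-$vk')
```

['vk']

The positive lookaround only admits positions where the adjacent text matches; those characters stay outside the span.
`findall` yields the raw match text (1 of them) because the pattern has no groups.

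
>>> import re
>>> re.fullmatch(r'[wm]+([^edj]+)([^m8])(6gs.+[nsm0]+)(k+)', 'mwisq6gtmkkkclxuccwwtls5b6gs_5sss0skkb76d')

None

The pattern matches one or more of one of [wm]; then one or more of any character except [edj] (captured); then any character except [m8] (captured); then the literal '6gs', then one or more of any character, then one or more of one of [nsm0] (captured); then one or more of a literal 'k' (captured).
`re.fullmatch` is like wrapping the pattern in `^…$` (in single-line mode).
Here the string isn't matched end-to-end, so the call returns None.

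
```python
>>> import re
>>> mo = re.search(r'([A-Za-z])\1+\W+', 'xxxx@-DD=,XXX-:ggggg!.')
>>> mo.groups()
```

('x',)

A backreference is literal: `\1` must see the identical characters the first group matched.
Unlike `match`, `search` isn't anchored — it looks for the pattern anywhere in the string.
The match spans [0:6] → 'xxxx@-'.
Captured: group 1 = 'x'.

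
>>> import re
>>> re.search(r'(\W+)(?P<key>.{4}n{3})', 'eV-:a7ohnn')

None

This matches one or more of a non-word character (captured); then exactly 4 of any character, then exactly 3 of a literal 'n' (captured as 'key').
Here nothing in the string fits, so the call returns None.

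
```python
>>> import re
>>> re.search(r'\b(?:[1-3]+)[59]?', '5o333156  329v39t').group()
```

The match spans [10:13] → '329'.

'329'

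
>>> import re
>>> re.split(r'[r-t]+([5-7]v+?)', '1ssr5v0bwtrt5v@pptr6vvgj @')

Because the quantifier is non-greedy, it stops expanding at the earliest point where the rest of the pattern can succeed.
Because the pattern has a capturing group, `split` also inserts each captured text between the pieces.

['1', '5v', '0bw', '5v', '@pp', '6v', 'vgj @']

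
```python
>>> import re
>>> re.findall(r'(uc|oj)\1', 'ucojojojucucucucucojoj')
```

['oj', 'uc', 'uc', 'oj']

A backreference is literal: `\1` must see the identical characters the first group matched.
Matches: at [2:6] match 'ojoj', group 1 = 'oj'; at [8:12] match 'ucuc', group 1 = 'uc'; at [12:16] match 'ucuc', group 1 = 'uc'; at [18:22] match 'ojoj', group 1 = 'oj'.
One capturing group, so `findall` returns just the captured substring from each match — 4 in all.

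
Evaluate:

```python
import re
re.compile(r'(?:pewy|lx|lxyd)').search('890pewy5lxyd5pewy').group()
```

The match spans [3:7] → 'pewy'.

'pewy'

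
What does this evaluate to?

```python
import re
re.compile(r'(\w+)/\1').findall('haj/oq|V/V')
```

['V']

The backreference `\1` re-matches whatever the first group consumed, character for character.
Matches: at [7:10] match 'V/V', group 1 = 'V'.
One capturing group, so `findall` returns just the captured substring from the one match — 1 in all.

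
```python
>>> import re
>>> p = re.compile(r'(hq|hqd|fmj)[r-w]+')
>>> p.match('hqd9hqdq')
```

`re.match` only tries the pattern at the start of the string.
Here position 0 doesn't satisfy it, so the call returns None.

None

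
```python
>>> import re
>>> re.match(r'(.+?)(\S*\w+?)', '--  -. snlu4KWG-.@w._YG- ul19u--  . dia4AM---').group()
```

'--  -. snlu4KWG-.@w._YG'

Pattern: one or more of any character (lazy) (captured); then zero or more of a non-whitespace character, then one or more of a word character (lazy) (captured).
The `?` after the quantifier makes it lazy — it takes as little as possible before letting the rest of the pattern try.
`match` is anchored at position 0; if the pattern doesn't fit there, it returns None.
The match spans [0:23] → '--  -. snlu4KWG-.@w._YG'.
Captured: group 1 = '--  -. ', group 2 = 'snlu4KWG-.@w._YG'.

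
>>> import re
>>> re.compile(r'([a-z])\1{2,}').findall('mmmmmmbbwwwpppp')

`\1` has to match the exact text group 1 already captured.
Scanning left to right: at [0:6] match 'mmmmmm', group 1 = 'm'; at [8:11] match 'www', group 1 = 'w'; at [11:15] match 'pppp', group 1 = 'p'.
`findall` collects group 1 from each match (3 total).

['m', 'w', 'p']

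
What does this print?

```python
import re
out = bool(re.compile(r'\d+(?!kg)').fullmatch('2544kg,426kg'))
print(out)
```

The negative lookahead/lookbehind blocks any match where the forbidden context is present.
`fullmatch` succeeds only if the pattern covers the string from start to end.
Here there's no way to consume every character, so the call returns None, and `bool(None)` is False.

False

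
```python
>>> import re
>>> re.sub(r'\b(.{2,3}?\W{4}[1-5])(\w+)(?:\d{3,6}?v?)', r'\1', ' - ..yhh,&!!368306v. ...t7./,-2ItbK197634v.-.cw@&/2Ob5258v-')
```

' - ..yhh,&!!3. ...t7./,-2.-.cw@&/2Ob5258v-'

Pattern: a word boundary (`\b`, zero-width); then 2 to 3 of any character (lazy), then exactly 4 of a non-word character, then a character in [1-5] (captured); then one or more of a word character (captured); then 3 to 6 of a digit (lazy), then optionally the literal 'v' (non-capturing group).
The replacement refers to a captured group, so each match is rewritten using its own captured text.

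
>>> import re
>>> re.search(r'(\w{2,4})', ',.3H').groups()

('3H',)

The pattern matches 2 to 4 of a word character (captured).
Unlike `match`, `search` isn't anchored — it looks for the pattern anywhere in the string.
The match spans [2:4] → '3H'.
Captured: group 1 = '3H'.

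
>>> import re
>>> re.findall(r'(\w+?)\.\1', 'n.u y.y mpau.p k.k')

`\1` has to match the exact text group 1 already captured.
One capturing group, so `findall` returns just the captured substring from each match — 2 in all.

['y', 'k']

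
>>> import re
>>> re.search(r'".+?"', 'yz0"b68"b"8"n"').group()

The `?` after the quantifier makes it lazy — it takes as little as possible before letting the rest of the pattern try.
The match spans [3:8] → '"b68"'.

'"b68"'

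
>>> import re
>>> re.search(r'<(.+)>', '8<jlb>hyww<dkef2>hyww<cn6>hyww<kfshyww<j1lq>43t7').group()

'<jlb>hyww<dkef2>hyww<cn6>hyww<kfshyww<j1lq>'

`re.search` tries every starting position until one works.
The match spans [1:44] → '<jlb>hyww<dkef2>hyww<cn6>hyww<kfshyww<j1lq>'.
Captured: group 1 = 'jlb>hyww<dkef2>hyww<cn6>hyww<kfshyww<j1lq'.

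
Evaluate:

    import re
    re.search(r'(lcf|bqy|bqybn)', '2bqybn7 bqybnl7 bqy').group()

Alternation tries branches left to right and keeps the first one that lets the overall match succeed at that position.
`search` walks the string left to right and returns the first match it finds.
The match spans [1:4] → 'bqy'.
Captured: group 1 = 'bqy'.

'bqy'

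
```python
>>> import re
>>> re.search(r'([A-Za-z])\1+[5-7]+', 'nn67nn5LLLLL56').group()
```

After group 1 captures some text, `\1` only succeeds where that same text appears again.
The match spans [0:4] → 'nn67'.

'nn67'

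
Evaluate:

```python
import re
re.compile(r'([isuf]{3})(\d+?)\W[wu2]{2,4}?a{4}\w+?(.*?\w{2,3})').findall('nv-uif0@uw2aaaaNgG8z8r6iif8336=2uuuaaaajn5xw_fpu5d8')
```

Pattern: exactly 3 of one of [isuf] (captured); then one or more of a digit (lazy) (captured); then a non-word character, then 2 to 4 of one of [wu2] (lazy), then exactly 4 of a literal 'a'; then one or more of a word character (lazy); then zero or more of any character (lazy), then 2 to 3 of a word character (captured).
A `+?`/`*?`/`{m,n}?` starts at its minimum and grows only as far as needed for what follows to match.
Matches: at [3:19] match 'uif0@uw2aaaaNgG8', groups = ('uif', '0', 'gG8'); at [23:43] match 'iif8336=2uuuaaaajn5x', groups = ('iif', '8336', 'n5x').
Multiple groups make `findall` return tuples — one 3-tuple for each match.

[('uif', '0', 'gG8'), ('iif', '8336', 'n5x')]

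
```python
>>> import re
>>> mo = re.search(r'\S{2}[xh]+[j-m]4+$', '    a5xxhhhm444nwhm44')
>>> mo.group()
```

'nwhm44'

The match spans [15:21] → 'nwhm44'.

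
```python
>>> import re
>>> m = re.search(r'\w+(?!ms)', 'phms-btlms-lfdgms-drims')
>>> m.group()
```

'phms'

The negative lookaround is zero-width — it rules out positions where the adjacent text would match, without consuming anything.
`re.search` scans for the first position where the pattern succeeds.
The match spans [0:4] → 'phms'.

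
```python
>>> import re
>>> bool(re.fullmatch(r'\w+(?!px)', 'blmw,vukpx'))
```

False

The negative lookahead/lookbehind blocks any match where the forbidden context is present.
`fullmatch` succeeds only if the pattern covers the string from start to end.
Here the string isn't matched end-to-end, so the call returns None, and `bool(None)` is False.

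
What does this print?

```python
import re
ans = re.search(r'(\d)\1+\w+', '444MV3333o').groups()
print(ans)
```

('4',)

The match spans [0:10] → '444MV3333o'.
Captured: group 1 = '4'.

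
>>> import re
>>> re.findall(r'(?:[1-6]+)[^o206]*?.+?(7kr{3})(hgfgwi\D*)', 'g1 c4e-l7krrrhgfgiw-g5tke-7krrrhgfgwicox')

[('7krrr', 'hgfgwicox')]

With 2 capturing groups, `findall` returns a 2-tuple per match.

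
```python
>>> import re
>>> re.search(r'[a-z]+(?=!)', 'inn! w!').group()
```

'inn'

Lookahead/lookbehind check context without consuming it, so the matched span excludes the asserted characters.
The match spans [0:3] → 'inn'.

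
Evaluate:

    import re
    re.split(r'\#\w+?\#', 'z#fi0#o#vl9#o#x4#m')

['z', 'o', 'o', 'm']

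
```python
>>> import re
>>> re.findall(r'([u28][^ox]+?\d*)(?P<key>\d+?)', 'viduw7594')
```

Pattern: one of [u28], then one or more of any character except [ox] (lazy), then zero or more of a digit (captured); then one or more of a digit (lazy) (captured as 'key').
Scanning left to right: at [3:9] match 'uw7594', groups = ('uw759', '4').
`findall` packs the 2 group values into a tuple for every match.

[('uw759', '4')]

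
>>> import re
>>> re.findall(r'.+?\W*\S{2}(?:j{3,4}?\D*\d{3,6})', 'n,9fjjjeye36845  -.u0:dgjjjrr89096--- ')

With the lazy modifier that quantifier settles for the fewest repetitions that let the rest of the pattern succeed (the atoms after it are unaffected and can still be greedy).
No capturing groups, so `findall` returns the 2 full match strings.

['n,9fjjjeye36845', '  -.u0:dgjjjrr89096']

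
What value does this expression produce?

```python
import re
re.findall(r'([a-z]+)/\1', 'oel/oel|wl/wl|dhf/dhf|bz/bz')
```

['oel', 'wl', 'dhf', 'bz']

After group 1 captures some text, `\1` only succeeds where that same text appears again.
Scanning left to right: at [0:7] match 'oel/oel', group 1 = 'oel'; at [8:13] match 'wl/wl', group 1 = 'wl'; at [14:21] match 'dhf/dhf', group 1 = 'dhf'; at [22:27] match 'bz/bz', group 1 = 'bz'.
`findall` collects group 1 from each match (4 total).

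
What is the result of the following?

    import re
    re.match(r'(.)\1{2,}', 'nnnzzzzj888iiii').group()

'nnn'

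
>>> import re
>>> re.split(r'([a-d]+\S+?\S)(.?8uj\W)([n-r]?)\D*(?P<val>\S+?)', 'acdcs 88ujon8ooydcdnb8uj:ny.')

['acdcs 88ujon8ooy', 'dcdnb', '8uj:', 'n', '.', '']

Because the pattern has a capturing group, `split` also inserts each captured text between the pieces.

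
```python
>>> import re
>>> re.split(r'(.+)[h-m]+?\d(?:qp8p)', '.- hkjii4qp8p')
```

This matches one or more of any character (captured); then one or more of a character in [h-m] (lazy), then a digit; then the literal 'q', then the literal 'p8p' (non-capturing group).
Matches to split on: at [0:13] → '.- hkjii4qp8p'.
`re.split` interleaves the captured-group text with the surrounding fragments.

['', '.- hkji', '']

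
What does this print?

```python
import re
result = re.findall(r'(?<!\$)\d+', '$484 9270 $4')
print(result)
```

['84', '9270']

The negative lookaround is zero-width — it rules out positions where the adjacent text would match, without consuming anything.
With no groups in the pattern, `findall` gives back each whole match — 2 here.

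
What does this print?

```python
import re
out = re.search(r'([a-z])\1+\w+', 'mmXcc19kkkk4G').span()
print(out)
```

(0, 13)

A backreference is literal: `\1` must see the identical characters the first group matched.
`re.search` tries every starting position until one works.
The match spans [0:13] → 'mmXcc19kkkk4G'.
Captured: group 1 = 'm'.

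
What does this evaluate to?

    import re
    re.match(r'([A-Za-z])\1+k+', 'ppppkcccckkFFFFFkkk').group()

'ppppk'

The backreference `\1` re-matches whatever the first group consumed, character for character.
With `match`, the pattern is implicitly anchored at the beginning.
The match spans [0:5] → 'ppppk'.
Captured: group 1 = 'p'.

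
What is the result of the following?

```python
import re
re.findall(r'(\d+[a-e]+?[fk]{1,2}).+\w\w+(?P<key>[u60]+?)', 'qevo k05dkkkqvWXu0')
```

The pattern matches one or more of a digit, then one or more of a character in [a-e] (lazy), then 1 to 2 of one of [fk] (captured); then one or more of any character, then a word character, then one or more of a word character; then one or more of one of [u60] (lazy) (captured as 'key').
Walking the string: at [6:18] match '05dkkkqvWXu0', groups = ('05dkk', '0').
2 groups means the one result is a tuple of 2 captured strings — 1 here.

[('05dkk', '0')]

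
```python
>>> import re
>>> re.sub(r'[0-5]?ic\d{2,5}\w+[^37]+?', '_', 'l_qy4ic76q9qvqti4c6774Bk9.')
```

'l_qy_'

This matches optionally a character in [0-5], then the literal 'ic'; then 2 to 5 of a digit, then one or more of a word character, then one or more of any character except [37] (lazy).
Matches: at [4:26] → '4ic76q9qvqti4c6774Bk9.'.
Each match is replaced by '_'.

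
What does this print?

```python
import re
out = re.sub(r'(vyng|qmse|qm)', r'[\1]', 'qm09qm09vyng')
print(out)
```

[qm]09[qm]09[vyng]

Matches: at [0:2] → 'qm'; at [4:6] → 'qm'; at [8:12] → 'vyng'.
`\1` in the replacement pulls in group 1's text for each match.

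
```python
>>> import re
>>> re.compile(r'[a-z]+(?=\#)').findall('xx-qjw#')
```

['qjw']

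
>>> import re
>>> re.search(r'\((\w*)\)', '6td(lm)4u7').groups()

('lm',)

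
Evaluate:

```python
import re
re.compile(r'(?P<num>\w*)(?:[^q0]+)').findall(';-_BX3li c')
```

This matches zero or more of a word character (captured as 'num'); then one or more of any character except [q0] (non-capturing group).
Scanning left to right: at [0:10] match ';-_BX3li c', group 1 = ''.
With a single group, `findall` returns only what that group captured — 1 item.

['']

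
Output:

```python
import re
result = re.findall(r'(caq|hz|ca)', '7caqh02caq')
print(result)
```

['caq', 'caq']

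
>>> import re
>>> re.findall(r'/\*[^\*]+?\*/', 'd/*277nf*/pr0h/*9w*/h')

No capturing groups, so `findall` returns the 2 full match strings.

['/*277nf*/', '/*9w*/']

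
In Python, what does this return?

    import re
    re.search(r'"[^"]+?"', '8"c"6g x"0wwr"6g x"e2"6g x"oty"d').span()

(1, 4)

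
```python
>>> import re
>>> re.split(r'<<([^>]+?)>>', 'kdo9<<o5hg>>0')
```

With a capturing group present, the delimiter's captured portion is kept in the result list.

['kdo9', 'o5hg', '0']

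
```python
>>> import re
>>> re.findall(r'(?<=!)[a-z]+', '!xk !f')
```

['xk', 'f']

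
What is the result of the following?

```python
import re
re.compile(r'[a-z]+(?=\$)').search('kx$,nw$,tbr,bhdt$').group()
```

'kx'

The `(?=…)`/`(?<=…)` assertion just peeks at neighbouring text; it doesn't advance the match position.
The match spans [0:2] → 'kx'.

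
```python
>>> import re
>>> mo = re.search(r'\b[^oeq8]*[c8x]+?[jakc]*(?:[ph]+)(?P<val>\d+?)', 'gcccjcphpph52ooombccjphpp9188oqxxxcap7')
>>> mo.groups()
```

The match spans [0:12] → 'gcccjcphpph5'.
Captured: group 1 = '5'.

('5',)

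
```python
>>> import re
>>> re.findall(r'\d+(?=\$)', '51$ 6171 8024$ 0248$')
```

['51', '8024', '0248']

Because the assertion is zero-width, the text it checks is not consumed and won't appear in the result.
With no groups in the pattern, `findall` gives back each whole match — 3 here.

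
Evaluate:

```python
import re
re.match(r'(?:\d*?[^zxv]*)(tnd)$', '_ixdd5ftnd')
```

This matches zero or more of a digit (lazy), then zero or more of any character except [zxv] (non-capturing group); then a literal 't', then the literal 'nd' (captured); then anchored at the end.
With `match`, the pattern is implicitly anchored at the beginning.
Here position 0 doesn't satisfy it, so the call returns None.

None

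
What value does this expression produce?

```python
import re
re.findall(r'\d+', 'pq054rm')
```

The pattern matches one or more of a digit.
Matches: at [2:5] → '054'.
No capturing groups, so `findall` returns the 1 full match string.

['054']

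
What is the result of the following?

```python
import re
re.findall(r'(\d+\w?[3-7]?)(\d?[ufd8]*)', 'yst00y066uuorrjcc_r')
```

The pattern matches one or more of a digit, then optionally a word character, then optionally a character in [3-7] (captured); then optionally a digit, then zero or more of one of [ufd8] (captured).
2 groups means each result is a tuple of 2 captured strings — 2 here.

[('00y', '0'), ('66u', 'u')]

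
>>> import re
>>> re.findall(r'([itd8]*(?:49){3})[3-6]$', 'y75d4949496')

The pattern matches zero or more of one of [itd8], then the literal '49' repeated 3 times (captured); then a character in [3-6]; then anchored at the end.
Scanning left to right: at [3:11] match 'd4949496', group 1 = 'd494949'.
With a single group, `findall` returns only what that group captured — 1 item.

['d494949']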